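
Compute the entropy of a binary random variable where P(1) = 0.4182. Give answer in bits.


H = -p*log2(p) - (1-p)*log2(1-p). -0.4182*log2(0.4182) = 0.525985; -0.5818*log2(0.5818) = 0.454621. H = 0.525985 + 0.454621 = 0.9806

0.9806 bits


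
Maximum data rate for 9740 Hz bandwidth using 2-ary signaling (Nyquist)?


Rate = 2 * B * log2(M) = 2 * 9740 * 1.0 = 19480.0

19480.0 bps


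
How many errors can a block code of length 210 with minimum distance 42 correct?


Correction capability = floor((d-1)/2) = floor((42-1)/2) = 20

20 errors


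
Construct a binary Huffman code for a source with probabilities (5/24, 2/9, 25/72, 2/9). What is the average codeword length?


Huffman construction (repeatedly merge the two least-probable nodes; each merge adds 1 bit to every symbol beneath it): 5/24 + 2/9 = 31/72; 2/9 + 25/72 = 41/72; 31/72 + 41/72 = 1. Resulting codeword lengths (in the order the probabilities were given): (2, 2, 2, 2). L_avg = sum(p_i * l_i) = 5/24*2 + 2/9*2 + 25/72*2 + 2/9*2 = 2

2.0 bits


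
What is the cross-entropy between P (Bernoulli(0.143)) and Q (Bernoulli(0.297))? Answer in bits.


H(P,Q) = -p*log2(q) - (1-p)*log2(1-q). -0.143*log2(0.297) = 0.250460; -0.857*log2(0.703) = 0.435702. H(P,Q) = 0.250460 + 0.435702 = 0.6862

0.6862 bits


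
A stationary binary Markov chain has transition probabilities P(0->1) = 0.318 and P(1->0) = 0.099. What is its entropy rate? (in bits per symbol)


Stationary distribution: pi_0 = p10/(p01+p10) = 0.2374, pi_1 = 0.7626. Entropy rate H' = pi_0*H(p01) + pi_1*H(p10) = 0.2374*0.9022 + 0.7626*0.4658 = 0.5694

0.5694 bits/symbol


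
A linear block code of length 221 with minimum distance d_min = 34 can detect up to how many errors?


Detection capability = d_min - 1 = 34 - 1 = 33

33 errors


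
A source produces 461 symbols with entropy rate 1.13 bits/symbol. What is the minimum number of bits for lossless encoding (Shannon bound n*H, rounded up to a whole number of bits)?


Minimum bits >= n * H = 461 * 1.13 = 520.93, rounded up to a whole number of bits = 521

521 bits


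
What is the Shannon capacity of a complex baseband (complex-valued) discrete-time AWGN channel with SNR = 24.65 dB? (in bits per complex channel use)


SNR_linear = 10^(24.65/10) = 291.7427; C = log2(1 + SNR_linear) = log2(1 + 291.7427) = 8.1935

8.1935 bits/channel use


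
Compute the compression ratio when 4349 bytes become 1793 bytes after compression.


Ratio = original / compressed = 4349 / 1793 = 2.4255

2.4255


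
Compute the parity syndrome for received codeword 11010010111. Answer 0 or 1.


Syndrome = XOR of all bits = 1 XOR 1 XOR 0 XOR 1 XOR 0 XOR 0 XOR 1 XOR 0 XOR 1 XOR 1 XOR 1 = 1

1


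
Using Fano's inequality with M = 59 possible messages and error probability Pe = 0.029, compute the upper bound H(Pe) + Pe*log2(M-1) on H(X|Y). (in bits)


H(Pe) = -Pe*log2(Pe) - (1-Pe)*log2(1-Pe) = -0.029*log2(0.029) - 0.971*log2(0.971) = 0.148126 + 0.041226 = 0.1894. Pe*log2(M-1) = 0.029*log2(58) = 0.169881. Bound = H(Pe) + Pe*log2(M-1) = 0.148126 + 0.041226 + 0.169881 = 0.3592

0.3592 bits


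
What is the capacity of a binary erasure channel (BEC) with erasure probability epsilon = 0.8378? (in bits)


C = 1 - epsilon = 1 - 0.8378 = 0.1622

0.1622 bits


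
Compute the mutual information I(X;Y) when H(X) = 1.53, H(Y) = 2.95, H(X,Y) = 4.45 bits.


I(X;Y) = H(X) + H(Y) - H(X,Y) = 1.53 + 2.95 - 4.45 = 0.03

0.03 bits


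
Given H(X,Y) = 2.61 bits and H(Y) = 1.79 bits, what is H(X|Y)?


H(X|Y) = H(X,Y) - H(Y) = 2.61 - 1.79 = 0.82

0.82 bits


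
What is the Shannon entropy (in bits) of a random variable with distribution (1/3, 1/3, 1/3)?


H = -sum(p_i * log2(p_i)). Terms: -(1/3)*log2(1/3) = 0.528321; -(1/3)*log2(1/3) = 0.528321; -(1/3)*log2(1/3) = 0.528321. H = 0.528321 + 0.528321 + 0.528321 = 1.585

1.585 bits


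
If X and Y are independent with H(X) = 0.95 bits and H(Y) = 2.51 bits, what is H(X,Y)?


For independent variables, H(X,Y) = H(X) + H(Y) = 0.95 + 2.51 = 3.46

3.46 bits


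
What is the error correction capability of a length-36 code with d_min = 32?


Correction capability = floor((d-1)/2) = floor((32-1)/2) = 15

15 errors


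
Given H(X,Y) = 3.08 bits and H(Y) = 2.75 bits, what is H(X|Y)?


H(X|Y) = H(X,Y) - H(Y) = 3.08 - 2.75 = 0.33

0.33 bits


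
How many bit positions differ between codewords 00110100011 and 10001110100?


Count differing positions: ^ . ^ ^ ^ . ^ . ^ ^ ^ = 8 differences

8


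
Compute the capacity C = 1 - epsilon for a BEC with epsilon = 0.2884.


C = 1 - epsilon = 1 - 0.2884 = 0.7116

0.7116 bits


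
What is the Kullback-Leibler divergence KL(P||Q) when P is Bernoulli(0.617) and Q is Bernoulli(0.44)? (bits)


KL = p*log2(p/q) + (1-p)*log2((1-p)/(1-q)) = 0.617*log2(0.617/0.44) + 0.383*log2(0.383/0.56) = 0.091

0.091 bits


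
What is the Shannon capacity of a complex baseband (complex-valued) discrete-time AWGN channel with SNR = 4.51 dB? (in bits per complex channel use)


SNR_linear = 10^(4.51/10) = 2.8249; C = log2(1 + SNR_linear) = log2(1 + 2.8249) = 1.9354

1.9354 bits/channel use


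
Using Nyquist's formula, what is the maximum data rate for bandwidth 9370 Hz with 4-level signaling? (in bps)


Rate = 2 * B * log2(M) = 2 * 9370 * 2.0 = 37480.0

37480.0 bps


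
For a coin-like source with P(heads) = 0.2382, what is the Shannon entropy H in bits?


H = -p*log2(p) - (1-p)*log2(1-p). -0.2382*log2(0.2382) = 0.493016; -0.7618*log2(0.7618) = 0.299019. H = 0.493016 + 0.299019 = 0.792

0.792 bits


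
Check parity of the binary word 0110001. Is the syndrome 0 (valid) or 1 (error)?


Syndrome = XOR of all bits = 0 XOR 1 XOR 1 XOR 0 XOR 0 XOR 0 XOR 1 = 1

1


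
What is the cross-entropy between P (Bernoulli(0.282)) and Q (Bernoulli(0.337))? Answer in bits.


H(P,Q) = -p*log2(q) - (1-p)*log2(1-q). -0.282*log2(0.337) = 0.442509; -0.718*log2(0.663) = 0.425716. H(P,Q) = 0.442509 + 0.425716 = 0.8682

0.8682 bits


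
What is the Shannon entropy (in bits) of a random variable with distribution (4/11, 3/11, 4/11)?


H = -sum(p_i * log2(p_i)). Terms: -(4/11)*log2(4/11) = 0.530702; -(3/11)*log2(3/11) = 0.511219; -(4/11)*log2(4/11) = 0.530702. H = 0.530702 + 0.511219 + 0.530702 = 1.5726

1.5726 bits


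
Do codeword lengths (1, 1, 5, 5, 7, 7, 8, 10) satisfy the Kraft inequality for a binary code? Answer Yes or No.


Kraft sum = sum(2^(-l_i)) = 1.083, need <= 1. Result: violated (a binary prefix-free code with these lengths cannot exist)

No


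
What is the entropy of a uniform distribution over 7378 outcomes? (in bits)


H = log2(n) = log2(7378) = 12.849

12.849 bits


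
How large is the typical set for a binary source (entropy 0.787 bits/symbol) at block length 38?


log2|A_typical| = nH = 38 * 0.787 = 29.906, so |A_typical| ~ 2^29.906 = 1.006e+09

1.006e+09


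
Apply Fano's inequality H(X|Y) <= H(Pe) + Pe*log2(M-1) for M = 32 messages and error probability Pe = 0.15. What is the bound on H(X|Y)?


H(Pe) = -Pe*log2(Pe) - (1-Pe)*log2(1-Pe) = -0.15*log2(0.15) - 0.85*log2(0.85) = 0.410545 + 0.199295 = 0.6098. Pe*log2(M-1) = 0.15*log2(31) = 0.743129. Bound = H(Pe) + Pe*log2(M-1) = 0.410545 + 0.199295 + 0.743129 = 1.353

1.353 bits


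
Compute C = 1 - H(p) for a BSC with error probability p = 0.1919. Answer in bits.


H(p) = -p*log2(p) - (1-p)*log2(1-p) = -0.1919*log2(0.1919) - 0.8081*log2(0.8081) = 0.457024 + 0.248405 = 0.7054. C = 1 - H(p) = 1 - 0.7054 = 0.2946

0.2946 bits


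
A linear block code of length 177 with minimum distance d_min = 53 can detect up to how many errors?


Detection capability = d_min - 1 = 53 - 1 = 52

52 errors


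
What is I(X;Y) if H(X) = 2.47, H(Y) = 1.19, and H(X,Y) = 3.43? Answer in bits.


I(X;Y) = H(X) + H(Y) - H(X,Y) = 2.47 + 1.19 - 3.43 = 0.23

0.23 bits


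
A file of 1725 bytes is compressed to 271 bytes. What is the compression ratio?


Ratio = original / compressed = 1725 / 271 = 6.3653

6.3653


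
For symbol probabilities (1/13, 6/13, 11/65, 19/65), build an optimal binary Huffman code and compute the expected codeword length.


Huffman construction (repeatedly merge the two least-probable nodes; each merge adds 1 bit to every symbol beneath it): 1/13 + 11/65 = 16/65; 16/65 + 19/65 = 7/13; 6/13 + 7/13 = 1. Resulting codeword lengths (in the order the probabilities were given): (3, 1, 3, 2). L_avg = sum(p_i * l_i) = 1/13*3 + 6/13*1 + 11/65*3 + 19/65*2 = 116/65 = 1.7846

1.7846 bits


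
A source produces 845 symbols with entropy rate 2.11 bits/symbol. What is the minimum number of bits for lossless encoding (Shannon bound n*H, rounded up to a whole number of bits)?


Minimum bits >= n * H = 845 * 2.11 = 1782.95, rounded up to a whole number of bits = 1783

1783 bits


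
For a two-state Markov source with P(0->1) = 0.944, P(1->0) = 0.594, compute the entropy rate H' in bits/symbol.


Stationary distribution: pi_0 = p10/(p01+p10) = 0.3862, pi_1 = 0.6138. Entropy rate H' = pi_0*H(p01) + pi_1*H(p10) = 0.3862*0.3114 + 0.6138*0.9744 = 0.7183

0.7183 bits/symbol


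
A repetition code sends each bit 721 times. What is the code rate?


Rate = k/n = 1/721

1/721


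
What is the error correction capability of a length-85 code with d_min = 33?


Correction capability = floor((d-1)/2) = floor((33-1)/2) = 16

16 errors


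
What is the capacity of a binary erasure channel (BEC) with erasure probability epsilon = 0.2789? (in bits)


C = 1 - epsilon = 1 - 0.2789 = 0.7211

0.7211 bits


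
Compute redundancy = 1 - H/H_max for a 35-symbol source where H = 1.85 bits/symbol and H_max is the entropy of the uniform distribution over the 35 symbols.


H_max = log2(K) = log2(35) = 5.1293 bits/symbol. Redundancy = 1 - H/H_max = 1 - 1.85/5.1293 = 1 - 0.3607 = 0.6393

0.6393


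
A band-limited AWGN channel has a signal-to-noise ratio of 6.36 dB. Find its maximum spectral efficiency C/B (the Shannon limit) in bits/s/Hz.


SNR_linear = 10^(6.36/10) = 4.3251; C/B = log2(1 + SNR_linear) = log2(1 + 4.3251) = 2.4128

2.4128 bits/s/Hz


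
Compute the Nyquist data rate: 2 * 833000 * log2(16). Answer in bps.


Rate = 2 * B * log2(M) = 2 * 833000 * 4.0 = 6664000.0

6664000.0 bps


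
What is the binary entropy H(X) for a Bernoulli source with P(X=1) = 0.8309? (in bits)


H = -p*log2(p) - (1-p)*log2(1-p). -0.8309*log2(0.8309) = 0.222061; -0.1691*log2(0.1691) = 0.433581. H = 0.222061 + 0.433581 = 0.6556

0.6556 bits


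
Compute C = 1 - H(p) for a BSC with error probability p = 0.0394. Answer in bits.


H(p) = -p*log2(p) - (1-p)*log2(1-p) = -0.0394*log2(0.0394) - 0.9606*log2(0.9606) = 0.183827 + 0.055707 = 0.2395. C = 1 - H(p) = 1 - 0.2395 = 0.7605

0.7605 bits


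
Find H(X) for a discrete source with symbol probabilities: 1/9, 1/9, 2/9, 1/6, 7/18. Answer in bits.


H = -sum(p_i * log2(p_i)). Terms: -(1/9)*log2(1/9) = 0.352214; -(1/9)*log2(1/9) = 0.352214; -(2/9)*log2(2/9) = 0.482206; -(1/6)*log2(1/6) = 0.430827; -(7/18)*log2(7/18) = 0.529888. H = 0.352214 + 0.352214 + 0.482206 + 0.430827 + 0.529888 = 2.1473

2.1473 bits


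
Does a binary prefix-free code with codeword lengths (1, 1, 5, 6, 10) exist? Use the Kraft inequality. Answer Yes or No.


Kraft sum = sum(2^(-l_i)) = 1.0479, need <= 1. Result: violated (a binary prefix-free code with these lengths cannot exist)

No


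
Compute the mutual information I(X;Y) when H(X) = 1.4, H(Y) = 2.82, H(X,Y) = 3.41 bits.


I(X;Y) = H(X) + H(Y) - H(X,Y) = 1.4 + 2.82 - 3.41 = 0.81

0.81 bits


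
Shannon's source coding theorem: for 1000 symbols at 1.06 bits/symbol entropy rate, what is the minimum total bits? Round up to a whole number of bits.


Minimum bits >= n * H = 1000 * 1.06 = 1060.0, rounded up to a whole number of bits = 1060

1060 bits


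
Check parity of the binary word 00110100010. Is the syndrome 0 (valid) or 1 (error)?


Syndrome = XOR of all bits = 0 XOR 0 XOR 1 XOR 1 XOR 0 XOR 1 XOR 0 XOR 0 XOR 0 XOR 1 XOR 0 = 0

0


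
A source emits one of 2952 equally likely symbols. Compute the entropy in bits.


H = log2(n) = log2(2952) = 11.5275

11.5275 bits


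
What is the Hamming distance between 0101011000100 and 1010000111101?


Count differing positions: ^ ^ ^ ^ . ^ ^ ^ ^ ^ . . ^ = 10 differences

10


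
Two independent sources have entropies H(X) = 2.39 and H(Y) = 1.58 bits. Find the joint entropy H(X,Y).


For independent variables, H(X,Y) = H(X) + H(Y) = 2.39 + 1.58 = 3.97

3.97 bits


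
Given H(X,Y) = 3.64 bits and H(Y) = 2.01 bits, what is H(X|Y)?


H(X|Y) = H(X,Y) - H(Y) = 3.64 - 2.01 = 1.63

1.63 bits


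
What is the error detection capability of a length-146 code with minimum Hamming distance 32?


Detection capability = d_min - 1 = 32 - 1 = 31

31 errors


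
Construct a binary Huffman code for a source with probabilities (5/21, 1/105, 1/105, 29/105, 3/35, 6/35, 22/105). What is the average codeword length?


Huffman construction (repeatedly merge the two least-probable nodes; each merge adds 1 bit to every symbol beneath it): 1/105 + 1/105 = 2/105; 2/105 + 3/35 = 11/105; 11/105 + 6/35 = 29/105; 22/105 + 5/21 = 47/105; 29/105 + 29/105 = 58/105; 47/105 + 58/105 = 1. Resulting codeword lengths (in the order the probabilities were given): (2, 5, 5, 2, 4, 3, 2). L_avg = sum(p_i * l_i) = 5/21*2 + 1/105*5 + 1/105*5 + 29/105*2 + 3/35*4 + 6/35*3 + 22/105*2 = 12/5 = 2.4

2.4 bits


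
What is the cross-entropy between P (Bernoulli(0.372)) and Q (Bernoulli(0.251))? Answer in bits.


H(P,Q) = -p*log2(q) - (1-p)*log2(1-q). -0.372*log2(0.251) = 0.741858; -0.628*log2(0.749) = 0.261852. H(P,Q) = 0.741858 + 0.261852 = 1.0037

1.0037 bits


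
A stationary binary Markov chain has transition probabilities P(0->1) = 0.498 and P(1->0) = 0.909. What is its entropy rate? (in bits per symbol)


Stationary distribution: pi_0 = p10/(p01+p10) = 0.6461, pi_1 = 0.3539. Entropy rate H' = pi_0*H(p01) + pi_1*H(p10) = 0.6461*1.0 + 0.3539*0.4398 = 0.8017

0.8017 bits/symbol


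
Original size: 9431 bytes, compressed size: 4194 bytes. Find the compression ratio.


Ratio = original / compressed = 9431 / 4194 = 2.2487

2.2487


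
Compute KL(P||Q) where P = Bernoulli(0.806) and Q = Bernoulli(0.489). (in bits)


KL = p*log2(p/q) + (1-p)*log2((1-p)/(1-q)) = 0.806*log2(0.806/0.489) + 0.194*log2(0.194/0.511) = 0.31

0.31 bits


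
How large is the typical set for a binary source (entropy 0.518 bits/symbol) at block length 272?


log2|A_typical| = nH = 272 * 0.518 = 140.896, so |A_typical| ~ 2^140.896 = 2.594e+42

2.594e+42


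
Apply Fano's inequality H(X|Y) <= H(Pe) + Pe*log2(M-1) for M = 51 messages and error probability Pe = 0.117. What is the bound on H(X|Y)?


H(Pe) = -Pe*log2(Pe) - (1-Pe)*log2(1-Pe) = -0.117*log2(0.117) - 0.883*log2(0.883) = 0.362164 + 0.158511 = 0.5207. Pe*log2(M-1) = 0.117*log2(50) = 0.660331. Bound = H(Pe) + Pe*log2(M-1) = 0.362164 + 0.158511 + 0.660331 = 1.181

1.181 bits


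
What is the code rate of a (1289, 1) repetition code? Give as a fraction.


Rate = k/n = 1/1289

1/1289


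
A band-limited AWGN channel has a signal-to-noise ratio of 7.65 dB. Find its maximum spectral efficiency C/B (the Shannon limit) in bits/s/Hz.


SNR_linear = 10^(7.65/10) = 5.821; C/B = log2(1 + SNR_linear) = log2(1 + 5.821) = 2.77

2.77 bits/s/Hz


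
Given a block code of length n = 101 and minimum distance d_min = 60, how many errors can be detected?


Detection capability = d_min - 1 = 60 - 1 = 59

59 errors


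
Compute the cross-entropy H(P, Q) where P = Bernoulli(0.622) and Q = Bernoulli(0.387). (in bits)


H(P,Q) = -p*log2(q) - (1-p)*log2(1-q). -0.622*log2(0.387) = 0.851888; -0.378*log2(0.613) = 0.266884. H(P,Q) = 0.851888 + 0.266884 = 1.1188

1.1188 bits


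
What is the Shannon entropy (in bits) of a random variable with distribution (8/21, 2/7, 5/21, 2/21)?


H = -sum(p_i * log2(p_i)). Terms: -(8/21)*log2(8/21) = 0.530407; -(2/7)*log2(2/7) = 0.516387; -(5/21)*log2(5/21) = 0.492950; -(2/21)*log2(2/21) = 0.323078. H = 0.530407 + 0.516387 + 0.492950 + 0.323078 = 1.8628

1.8628 bits


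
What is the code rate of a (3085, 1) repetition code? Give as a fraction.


Rate = k/n = 1/3085

1/3085


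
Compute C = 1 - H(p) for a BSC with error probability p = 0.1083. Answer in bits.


H(p) = -p*log2(p) - (1-p)*log2(1-p) = -0.1083*log2(0.1083) - 0.8917*log2(0.8917) = 0.347307 + 0.147460 = 0.4948. C = 1 - H(p) = 1 - 0.4948 = 0.5052

0.5052 bits


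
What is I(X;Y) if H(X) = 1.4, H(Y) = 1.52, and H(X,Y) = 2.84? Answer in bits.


I(X;Y) = H(X) + H(Y) - H(X,Y) = 1.4 + 1.52 - 2.84 = 0.08

0.08 bits


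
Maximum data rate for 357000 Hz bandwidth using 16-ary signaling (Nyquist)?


Rate = 2 * B * log2(M) = 2 * 357000 * 4.0 = 2856000.0

2856000.0 bps


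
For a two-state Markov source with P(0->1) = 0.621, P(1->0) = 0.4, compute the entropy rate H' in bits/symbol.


Stationary distribution: pi_0 = p10/(p01+p10) = 0.3918, pi_1 = 0.6082. Entropy rate H' = pi_0*H(p01) + pi_1*H(p10) = 0.3918*0.9573 + 0.6082*0.971 = 0.9656

0.9656 bits/symbol


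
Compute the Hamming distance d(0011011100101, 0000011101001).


Count differing positions: . . ^ ^ . . . . . ^ ^ . . = 4 differences

4


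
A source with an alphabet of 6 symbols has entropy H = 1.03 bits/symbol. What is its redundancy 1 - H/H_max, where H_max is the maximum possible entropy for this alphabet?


H_max = log2(K) = log2(6) = 2.585 bits/symbol. Redundancy = 1 - H/H_max = 1 - 1.03/2.585 = 1 - 0.3985 = 0.6015

0.6015


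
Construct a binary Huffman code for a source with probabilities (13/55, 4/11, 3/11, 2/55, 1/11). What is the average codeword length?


Huffman construction (repeatedly merge the two least-probable nodes; each merge adds 1 bit to every symbol beneath it): 2/55 + 1/11 = 7/55; 7/55 + 13/55 = 4/11; 3/11 + 4/11 = 7/11; 4/11 + 7/11 = 1. Resulting codeword lengths (in the order the probabilities were given): (2, 2, 2, 3, 3). L_avg = sum(p_i * l_i) = 13/55*2 + 4/11*2 + 3/11*2 + 2/55*3 + 1/11*3 = 117/55 = 2.1273

2.1273 bits


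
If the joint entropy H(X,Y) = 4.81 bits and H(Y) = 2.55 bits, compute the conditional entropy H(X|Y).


H(X|Y) = H(X,Y) - H(Y) = 4.81 - 2.55 = 2.26

2.26 bits


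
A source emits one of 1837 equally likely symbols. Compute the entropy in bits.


H = log2(n) = log2(1837) = 10.8431

10.8431 bits


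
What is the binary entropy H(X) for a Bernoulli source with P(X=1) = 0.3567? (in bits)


H = -p*log2(p) - (1-p)*log2(1-p). -0.3567*log2(0.3567) = 0.530490; -0.6433*log2(0.6433) = 0.409420. H = 0.530490 + 0.409420 = 0.9399

0.9399 bits


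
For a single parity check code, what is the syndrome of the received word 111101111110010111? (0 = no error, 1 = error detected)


Syndrome = XOR of all bits = 1 XOR 1 XOR 1 XOR 1 XOR 0 XOR 1 XOR 1 XOR 1 XOR 1 XOR 1 XOR 1 XOR 0 XOR 0 XOR 1 XOR 0 XOR 1 XOR 1 XOR 1 = 0

0


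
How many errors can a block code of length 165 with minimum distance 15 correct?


Correction capability = floor((d-1)/2) = floor((15-1)/2) = 7

7 errors


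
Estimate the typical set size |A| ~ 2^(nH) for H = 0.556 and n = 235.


log2|A_typical| = nH = 235 * 0.556 = 130.66, so |A_typical| ~ 2^130.66 = 2.151e+39

2.151e+39


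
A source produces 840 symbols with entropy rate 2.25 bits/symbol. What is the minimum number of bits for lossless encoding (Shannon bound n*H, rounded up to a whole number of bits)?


Minimum bits >= n * H = 840 * 2.25 = 1890.0, rounded up to a whole number of bits = 1890

1890 bits


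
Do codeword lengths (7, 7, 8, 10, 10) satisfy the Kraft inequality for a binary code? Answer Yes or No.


Kraft sum = sum(2^(-l_i)) = 0.0215, need <= 1. Result: satisfied (a binary prefix-free code with these lengths exists)

Yes


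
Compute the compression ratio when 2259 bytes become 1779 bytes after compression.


Ratio = original / compressed = 2259 / 1779 = 1.2698

1.2698


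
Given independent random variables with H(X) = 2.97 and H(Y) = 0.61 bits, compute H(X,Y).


For independent variables, H(X,Y) = H(X) + H(Y) = 2.97 + 0.61 = 3.58

3.58 bits


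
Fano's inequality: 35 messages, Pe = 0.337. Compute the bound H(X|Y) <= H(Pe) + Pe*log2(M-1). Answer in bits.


H(Pe) = -Pe*log2(Pe) - (1-Pe)*log2(1-Pe) = -0.337*log2(0.337) - 0.663*log2(0.663) = 0.528813 + 0.393105 = 0.9219. Pe*log2(M-1) = 0.337*log2(34) = 1.714475. Bound = H(Pe) + Pe*log2(M-1) = 0.528813 + 0.393105 + 1.714475 = 2.6364

2.6364 bits


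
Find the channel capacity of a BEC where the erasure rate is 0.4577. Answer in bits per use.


C = 1 - epsilon = 1 - 0.4577 = 0.5423

0.5423 bits


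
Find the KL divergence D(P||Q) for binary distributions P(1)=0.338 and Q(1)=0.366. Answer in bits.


KL = p*log2(p/q) + (1-p)*log2((1-p)/(1-q)) = 0.338*log2(0.338/0.366) + 0.662*log2(0.662/0.634) = 0.0025

0.0025 bits


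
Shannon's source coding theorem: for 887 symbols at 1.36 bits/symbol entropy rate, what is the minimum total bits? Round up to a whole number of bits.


Minimum bits >= n * H = 887 * 1.36 = 1206.32, rounded up to a whole number of bits = 1207

1207 bits


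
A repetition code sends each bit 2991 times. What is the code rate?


Rate = k/n = 1/2991

1/2991


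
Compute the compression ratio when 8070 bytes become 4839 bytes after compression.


Ratio = original / compressed = 8070 / 4839 = 1.6677

1.6677


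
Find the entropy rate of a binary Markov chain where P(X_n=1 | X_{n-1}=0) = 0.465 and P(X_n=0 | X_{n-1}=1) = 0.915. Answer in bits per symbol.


Stationary distribution: pi_0 = p10/(p01+p10) = 0.663, pi_1 = 0.337. Entropy rate H' = pi_0*H(p01) + pi_1*H(p10) = 0.663*0.9965 + 0.337*0.4196 = 0.8021

0.8021 bits/symbol


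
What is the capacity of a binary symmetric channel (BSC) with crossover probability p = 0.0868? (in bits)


H(p) = -p*log2(p) - (1-p)*log2(1-p) = -0.0868*log2(0.0868) - 0.9132*log2(0.9132) = 0.306071 + 0.119627 = 0.4257. C = 1 - H(p) = 1 - 0.4257 = 0.5743

0.5743 bits


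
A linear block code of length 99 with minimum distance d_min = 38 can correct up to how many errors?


Correction capability = floor((d-1)/2) = floor((38-1)/2) = 18

18 errors


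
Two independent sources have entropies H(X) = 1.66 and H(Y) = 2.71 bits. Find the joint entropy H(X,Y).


For independent variables, H(X,Y) = H(X) + H(Y) = 1.66 + 2.71 = 4.37

4.37 bits


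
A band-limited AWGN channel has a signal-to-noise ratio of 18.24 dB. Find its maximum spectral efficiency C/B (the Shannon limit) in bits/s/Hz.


SNR_linear = 10^(18.24/10) = 66.6807; C/B = log2(1 + SNR_linear) = log2(1 + 66.6807) = 6.0807

6.0807 bits/s/Hz


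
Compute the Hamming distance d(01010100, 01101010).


Count differing positions: . . ^ ^ ^ ^ ^ . = 5 differences

5


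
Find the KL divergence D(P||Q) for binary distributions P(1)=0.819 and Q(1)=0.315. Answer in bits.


KL = p*log2(p/q) + (1-p)*log2((1-p)/(1-q)) = 0.819*log2(0.819/0.315) + 0.181*log2(0.181/0.685) = 0.7815

0.7815 bits


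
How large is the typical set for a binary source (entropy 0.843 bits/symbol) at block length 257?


log2|A_typical| = nH = 257 * 0.843 = 216.651, so |A_typical| ~ 2^216.651 = 1.654e+65

1.654e+65


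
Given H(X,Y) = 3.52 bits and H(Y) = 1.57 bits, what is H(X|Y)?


H(X|Y) = H(X,Y) - H(Y) = 3.52 - 1.57 = 1.95

1.95 bits


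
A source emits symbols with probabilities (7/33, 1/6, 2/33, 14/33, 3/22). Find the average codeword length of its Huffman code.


Huffman construction (repeatedly merge the two least-probable nodes; each merge adds 1 bit to every symbol beneath it): 2/33 + 3/22 = 13/66; 1/6 + 13/66 = 4/11; 7/33 + 4/11 = 19/33; 14/33 + 19/33 = 1. Resulting codeword lengths (in the order the probabilities were given): (2, 3, 4, 1, 4). L_avg = sum(p_i * l_i) = 7/33*2 + 1/6*3 + 2/33*4 + 14/33*1 + 3/22*4 = 47/22 = 2.1364

2.1364 bits


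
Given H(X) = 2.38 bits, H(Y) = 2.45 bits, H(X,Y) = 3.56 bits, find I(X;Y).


I(X;Y) = H(X) + H(Y) - H(X,Y) = 2.38 + 2.45 - 3.56 = 1.27

1.27 bits


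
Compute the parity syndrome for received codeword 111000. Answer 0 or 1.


Syndrome = XOR of all bits = 1 XOR 1 XOR 1 XOR 0 XOR 0 XOR 0 = 1

1


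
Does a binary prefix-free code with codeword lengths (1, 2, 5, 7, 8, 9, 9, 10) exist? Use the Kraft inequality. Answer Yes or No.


Kraft sum = sum(2^(-l_i)) = 0.7979, need <= 1. Result: satisfied (a binary prefix-free code with these lengths exists)

Yes


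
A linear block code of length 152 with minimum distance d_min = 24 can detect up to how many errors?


Detection capability = d_min - 1 = 24 - 1 = 23

23 errors


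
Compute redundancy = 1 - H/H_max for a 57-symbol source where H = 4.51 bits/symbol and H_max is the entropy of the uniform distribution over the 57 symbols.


H_max = log2(K) = log2(57) = 5.8329 bits/symbol. Redundancy = 1 - H/H_max = 1 - 4.51/5.8329 = 1 - 0.7732 = 0.2268

0.2268


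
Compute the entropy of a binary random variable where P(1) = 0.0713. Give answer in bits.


H = -p*log2(p) - (1-p)*log2(1-p). -0.0713*log2(0.0713) = 0.271650; -0.9287*log2(0.9287) = 0.099107. H = 0.271650 + 0.099107 = 0.3708

0.3708 bits


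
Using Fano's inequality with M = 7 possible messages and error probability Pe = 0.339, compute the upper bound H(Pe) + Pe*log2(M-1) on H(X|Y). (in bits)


H(Pe) = -Pe*log2(Pe) - (1-Pe)*log2(1-Pe) = -0.339*log2(0.339) - 0.661*log2(0.661) = 0.529058 + 0.394801 = 0.9239. Pe*log2(M-1) = 0.339*log2(6) = 0.876302. Bound = H(Pe) + Pe*log2(M-1) = 0.529058 + 0.394801 + 0.876302 = 1.8002

1.8002 bits


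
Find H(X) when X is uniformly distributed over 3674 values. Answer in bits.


H = log2(n) = log2(3674) = 11.8431

11.8431 bits


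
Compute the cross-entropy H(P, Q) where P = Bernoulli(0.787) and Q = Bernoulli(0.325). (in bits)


H(P,Q) = -p*log2(q) - (1-p)*log2(1-q). -0.787*log2(0.325) = 1.276111; -0.213*log2(0.675) = 0.120780. H(P,Q) = 1.276111 + 0.120780 = 1.3969

1.3969 bits


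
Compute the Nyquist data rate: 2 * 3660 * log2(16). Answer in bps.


Rate = 2 * B * log2(M) = 2 * 3660 * 4.0 = 29280.0

29280.0 bps


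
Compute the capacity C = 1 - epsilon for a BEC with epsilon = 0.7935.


C = 1 - epsilon = 1 - 0.7935 = 0.2065

0.2065 bits


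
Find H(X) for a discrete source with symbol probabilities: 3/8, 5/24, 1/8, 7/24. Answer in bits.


H = -sum(p_i * log2(p_i)). Terms: -(3/8)*log2(3/8) = 0.530639; -(5/24)*log2(5/24) = 0.471466; -(1/8)*log2(1/8) = 0.375000; -(7/24)*log2(7/24) = 0.518469. H = 0.530639 + 0.471466 + 0.375000 + 0.518469 = 1.8956

1.8956 bits


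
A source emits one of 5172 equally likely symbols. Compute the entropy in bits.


H = log2(n) = log2(5172) = 12.3365

12.3365 bits


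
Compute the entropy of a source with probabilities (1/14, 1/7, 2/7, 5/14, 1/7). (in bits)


H = -sum(p_i * log2(p_i)). Terms: -(1/14)*log2(1/14) = 0.271954; -(1/7)*log2(1/7) = 0.401051; -(2/7)*log2(2/7) = 0.516387; -(5/14)*log2(5/14) = 0.530510; -(1/7)*log2(1/7) = 0.401051. H = 0.271954 + 0.401051 + 0.516387 + 0.530510 + 0.401051 = 2.121

2.121 bits


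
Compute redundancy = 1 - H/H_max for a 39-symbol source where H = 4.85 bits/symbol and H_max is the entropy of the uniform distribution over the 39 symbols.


H_max = log2(K) = log2(39) = 5.2854 bits/symbol. Redundancy = 1 - H/H_max = 1 - 4.85/5.2854 = 1 - 0.9176 = 0.0824

0.0824


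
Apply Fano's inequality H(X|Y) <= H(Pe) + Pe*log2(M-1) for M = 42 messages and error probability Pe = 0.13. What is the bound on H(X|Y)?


H(Pe) = -Pe*log2(Pe) - (1-Pe)*log2(1-Pe) = -0.13*log2(0.13) - 0.87*log2(0.87) = 0.382644 + 0.174794 = 0.5574. Pe*log2(M-1) = 0.13*log2(41) = 0.696482. Bound = H(Pe) + Pe*log2(M-1) = 0.382644 + 0.174794 + 0.696482 = 1.2539

1.2539 bits


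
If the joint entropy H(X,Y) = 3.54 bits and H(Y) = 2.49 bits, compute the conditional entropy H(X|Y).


H(X|Y) = H(X,Y) - H(Y) = 3.54 - 2.49 = 1.05

1.05 bits


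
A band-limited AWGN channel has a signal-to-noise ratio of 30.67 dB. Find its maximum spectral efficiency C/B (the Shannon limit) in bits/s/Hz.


SNR_linear = 10^(30.67/10) = 1166.8096; C/B = log2(1 + SNR_linear) = log2(1 + 1166.8096) = 10.1896

10.1896 bits/s/Hz


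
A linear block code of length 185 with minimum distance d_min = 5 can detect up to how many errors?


Detection capability = d_min - 1 = 5 - 1 = 4

4 errors


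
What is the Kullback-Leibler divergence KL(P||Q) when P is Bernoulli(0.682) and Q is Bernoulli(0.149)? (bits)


KL = p*log2(p/q) + (1-p)*log2((1-p)/(1-q)) = 0.682*log2(0.682/0.149) + 0.318*log2(0.318/0.851) = 1.045

1.045 bits


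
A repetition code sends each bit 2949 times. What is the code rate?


Rate = k/n = 1/2949

1/2949


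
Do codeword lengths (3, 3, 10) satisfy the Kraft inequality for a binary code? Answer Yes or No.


Kraft sum = sum(2^(-l_i)) = 0.251, need <= 1. Result: satisfied (a binary prefix-free code with these lengths exists)

Yes


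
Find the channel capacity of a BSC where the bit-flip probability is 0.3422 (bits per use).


H(p) = -p*log2(p) - (1-p)*log2(1-p) = -0.3422*log2(0.3422) - 0.6578*log2(0.6578) = 0.529414 + 0.397495 = 0.9269. C = 1 - H(p) = 1 - 0.9269 = 0.0731

0.0731 bits


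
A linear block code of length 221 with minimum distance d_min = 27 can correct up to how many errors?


Correction capability = floor((d-1)/2) = floor((27-1)/2) = 13

13 errors


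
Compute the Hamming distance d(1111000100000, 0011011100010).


Count differing positions: ^ ^ . . . ^ ^ . . . . ^ . = 5 differences

5


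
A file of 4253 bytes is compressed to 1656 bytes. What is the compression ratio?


Ratio = original / compressed = 4253 / 1656 = 2.5682

2.5682


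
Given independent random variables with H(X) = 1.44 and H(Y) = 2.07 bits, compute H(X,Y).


For independent variables, H(X,Y) = H(X) + H(Y) = 1.44 + 2.07 = 3.51

3.51 bits


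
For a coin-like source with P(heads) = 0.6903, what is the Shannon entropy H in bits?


H = -p*log2(p) - (1-p)*log2(1-p). -0.6903*log2(0.6903) = 0.369107; -0.3097*log2(0.3097) = 0.523720. H = 0.369107 + 0.523720 = 0.8928

0.8928 bits


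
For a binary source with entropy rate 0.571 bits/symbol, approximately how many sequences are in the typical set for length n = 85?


log2|A_typical| = nH = 85 * 0.571 = 48.535, so |A_typical| ~ 2^48.535 = 4.078e+14

4.078e+14


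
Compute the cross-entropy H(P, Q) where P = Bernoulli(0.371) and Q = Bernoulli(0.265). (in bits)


H(P,Q) = -p*log2(q) - (1-p)*log2(1-q). -0.371*log2(0.265) = 0.710812; -0.629*log2(0.735) = 0.279392. H(P,Q) = 0.710812 + 0.279392 = 0.9902

0.9902 bits


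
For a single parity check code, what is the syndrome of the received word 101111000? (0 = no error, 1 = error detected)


Syndrome = XOR of all bits = 1 XOR 0 XOR 1 XOR 1 XOR 1 XOR 1 XOR 0 XOR 0 XOR 0 = 1

1


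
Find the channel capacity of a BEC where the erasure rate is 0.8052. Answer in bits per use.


C = 1 - epsilon = 1 - 0.8052 = 0.1948

0.1948 bits


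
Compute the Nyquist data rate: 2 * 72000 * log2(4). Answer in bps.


Rate = 2 * B * log2(M) = 2 * 72000 * 2.0 = 288000.0

288000.0 bps


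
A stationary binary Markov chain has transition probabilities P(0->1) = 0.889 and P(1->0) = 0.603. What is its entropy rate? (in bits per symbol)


Stationary distribution: pi_0 = p10/(p01+p10) = 0.4042, pi_1 = 0.5958. Entropy rate H' = pi_0*H(p01) + pi_1*H(p10) = 0.4042*0.5029 + 0.5958*0.9692 = 0.7807

0.7807 bits/symbol


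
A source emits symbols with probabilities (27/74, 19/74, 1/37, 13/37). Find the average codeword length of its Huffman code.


Huffman construction (repeatedly merge the two least-probable nodes; each merge adds 1 bit to every symbol beneath it): 1/37 + 19/74 = 21/74; 21/74 + 13/37 = 47/74; 27/74 + 47/74 = 1. Resulting codeword lengths (in the order the probabilities were given): (1, 3, 3, 2). L_avg = sum(p_i * l_i) = 27/74*1 + 19/74*3 + 1/37*3 + 13/37*2 = 71/37 = 1.9189

1.9189 bits


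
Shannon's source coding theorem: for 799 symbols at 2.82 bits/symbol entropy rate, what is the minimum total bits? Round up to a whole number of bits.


Minimum bits >= n * H = 799 * 2.82 = 2253.18, rounded up to a whole number of bits = 2254

2254 bits


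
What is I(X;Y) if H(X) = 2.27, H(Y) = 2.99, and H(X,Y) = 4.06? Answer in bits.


I(X;Y) = H(X) + H(Y) - H(X,Y) = 2.27 + 2.99 - 4.06 = 1.2

1.2 bits


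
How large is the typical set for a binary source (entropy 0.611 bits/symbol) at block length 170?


log2|A_typical| = nH = 170 * 0.611 = 103.87, so |A_typical| ~ 2^103.87 = 1.853e+31

1.853e+31


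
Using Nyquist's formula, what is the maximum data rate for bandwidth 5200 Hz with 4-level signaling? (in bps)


Rate = 2 * B * log2(M) = 2 * 5200 * 2.0 = 20800.0

20800.0 bps


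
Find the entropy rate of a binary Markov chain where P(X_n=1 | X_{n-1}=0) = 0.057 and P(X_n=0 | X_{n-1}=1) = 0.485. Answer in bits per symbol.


Stationary distribution: pi_0 = p10/(p01+p10) = 0.8948, pi_1 = 0.1052. Entropy rate H' = pi_0*H(p01) + pi_1*H(p10) = 0.8948*0.3154 + 0.1052*0.9994 = 0.3873

0.3873 bits/symbol


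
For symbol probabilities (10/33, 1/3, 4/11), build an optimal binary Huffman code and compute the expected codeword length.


Huffman construction (repeatedly merge the two least-probable nodes; each merge adds 1 bit to every symbol beneath it): 10/33 + 1/3 = 7/11; 4/11 + 7/11 = 1. Resulting codeword lengths (in the order the probabilities were given): (2, 2, 1). L_avg = sum(p_i * l_i) = 10/33*2 + 1/3*2 + 4/11*1 = 18/11 = 1.6364

1.6364 bits


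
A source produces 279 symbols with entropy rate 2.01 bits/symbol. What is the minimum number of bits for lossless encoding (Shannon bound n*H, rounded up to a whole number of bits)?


Minimum bits >= n * H = 279 * 2.01 = 560.79, rounded up to a whole number of bits = 561

561 bits


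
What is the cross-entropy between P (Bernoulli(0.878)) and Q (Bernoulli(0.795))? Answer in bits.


H(P,Q) = -p*log2(q) - (1-p)*log2(1-q). -0.878*log2(0.795) = 0.290594; -0.122*log2(0.205) = 0.278929. H(P,Q) = 0.290594 + 0.278929 = 0.5695

0.5695 bits


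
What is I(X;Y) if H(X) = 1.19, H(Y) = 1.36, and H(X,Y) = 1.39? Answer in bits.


I(X;Y) = H(X) + H(Y) - H(X,Y) = 1.19 + 1.36 - 1.39 = 1.16

1.16 bits


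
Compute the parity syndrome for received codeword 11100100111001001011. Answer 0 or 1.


Syndrome = XOR of all bits = 1 XOR 1 XOR 1 XOR 0 XOR 0 XOR 1 XOR 0 XOR 0 XOR 1 XOR 1 XOR 1 XOR 0 XOR 0 XOR 1 XOR 0 XOR 0 XOR 1 XOR 0 XOR 1 XOR 1 = 1

1


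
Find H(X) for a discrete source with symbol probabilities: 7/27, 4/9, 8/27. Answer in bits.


H = -sum(p_i * log2(p_i)). Terms: -(7/27)*log2(7/27) = 0.504916; -(4/9)*log2(4/9) = 0.519967; -(8/27)*log2(8/27) = 0.519967. H = 0.504916 + 0.519967 + 0.519967 = 1.5448

1.5448 bits


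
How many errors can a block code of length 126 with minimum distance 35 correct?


Correction capability = floor((d-1)/2) = floor((35-1)/2) = 17

17 errors


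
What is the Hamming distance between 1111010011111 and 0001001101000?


Count differing positions: ^ ^ ^ . . ^ ^ ^ ^ . ^ ^ ^ = 10 differences

10


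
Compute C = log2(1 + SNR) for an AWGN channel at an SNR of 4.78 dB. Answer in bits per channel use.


SNR_linear = 10^(4.78/10) = 3.0061; C = log2(1 + SNR_linear) = log2(1 + 3.0061) = 2.0022

2.0022 bits/channel use


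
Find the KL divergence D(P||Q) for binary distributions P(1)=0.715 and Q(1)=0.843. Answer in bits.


KL = p*log2(p/q) + (1-p)*log2((1-p)/(1-q)) = 0.715*log2(0.715/0.843) + 0.285*log2(0.285/0.157) = 0.0753

0.0753 bits


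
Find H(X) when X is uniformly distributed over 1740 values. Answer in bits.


H = log2(n) = log2(1740) = 10.7649

10.7649 bits


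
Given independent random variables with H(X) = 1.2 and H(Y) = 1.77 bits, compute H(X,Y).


For independent variables, H(X,Y) = H(X) + H(Y) = 1.2 + 1.77 = 2.97

2.97 bits


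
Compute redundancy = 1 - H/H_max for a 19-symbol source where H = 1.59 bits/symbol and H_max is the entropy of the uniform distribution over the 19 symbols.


H_max = log2(K) = log2(19) = 4.2479 bits/symbol. Redundancy = 1 - H/H_max = 1 - 1.59/4.2479 = 1 - 0.3743 = 0.6257

0.6257


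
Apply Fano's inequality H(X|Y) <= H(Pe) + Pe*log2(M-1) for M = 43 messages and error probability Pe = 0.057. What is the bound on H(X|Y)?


H(Pe) = -Pe*log2(Pe) - (1-Pe)*log2(1-Pe) = -0.057*log2(0.057) - 0.943*log2(0.943) = 0.235575 + 0.079844 = 0.3154. Pe*log2(M-1) = 0.057*log2(42) = 0.307362. Bound = H(Pe) + Pe*log2(M-1) = 0.235575 + 0.079844 + 0.307362 = 0.6228

0.6228 bits


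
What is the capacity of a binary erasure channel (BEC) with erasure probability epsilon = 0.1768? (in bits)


C = 1 - epsilon = 1 - 0.1768 = 0.8232

0.8232 bits


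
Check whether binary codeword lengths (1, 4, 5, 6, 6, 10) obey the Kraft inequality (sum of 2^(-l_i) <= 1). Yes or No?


Kraft sum = sum(2^(-l_i)) = 0.626, need <= 1. Result: satisfied (a binary prefix-free code with these lengths exists)

Yes


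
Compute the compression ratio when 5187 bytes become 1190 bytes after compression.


Ratio = original / compressed = 5187 / 1190 = 4.3588

4.3588


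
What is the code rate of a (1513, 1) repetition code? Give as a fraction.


Rate = k/n = 1/1513

1/1513


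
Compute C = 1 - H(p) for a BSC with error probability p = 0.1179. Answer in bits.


H(p) = -p*log2(p) - (1-p)*log2(1-p) = -0.1179*log2(0.1179) - 0.8821*log2(0.8821) = 0.363647 + 0.159648 = 0.5233. C = 1 - H(p) = 1 - 0.5233 = 0.4767

0.4767 bits


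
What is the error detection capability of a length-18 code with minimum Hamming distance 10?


Detection capability = d_min - 1 = 10 - 1 = 9

9 errors


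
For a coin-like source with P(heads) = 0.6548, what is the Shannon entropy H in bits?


H = -p*log2(p) - (1-p)*log2(1-p). -0.6548*log2(0.6548) = 0.400000; -0.3452*log2(0.3452) = 0.529708. H = 0.400000 + 0.529708 = 0.9297

0.9297 bits


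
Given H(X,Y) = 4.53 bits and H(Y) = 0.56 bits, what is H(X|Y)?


H(X|Y) = H(X,Y) - H(Y) = 4.53 - 0.56 = 3.97

3.97 bits


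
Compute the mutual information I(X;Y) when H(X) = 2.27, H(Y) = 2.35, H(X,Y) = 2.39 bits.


I(X;Y) = H(X) + H(Y) - H(X,Y) = 2.27 + 2.35 - 2.39 = 2.23

2.23 bits


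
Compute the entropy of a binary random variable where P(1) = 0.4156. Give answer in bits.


H = -p*log2(p) - (1-p)*log2(1-p). -0.4156*log2(0.4156) = 0.526454; -0.5844*log2(0.5844) = 0.452894. H = 0.526454 + 0.452894 = 0.9793

0.9793 bits


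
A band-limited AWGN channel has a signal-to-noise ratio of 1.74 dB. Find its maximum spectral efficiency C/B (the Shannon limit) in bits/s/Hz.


SNR_linear = 10^(1.74/10) = 1.4928; C/B = log2(1 + SNR_linear) = log2(1 + 1.4928) = 1.3178

1.3178 bits/s/Hz


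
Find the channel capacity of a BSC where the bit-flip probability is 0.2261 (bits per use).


H(p) = -p*log2(p) - (1-p)*log2(1-p) = -0.2261*log2(0.2261) - 0.7739*log2(0.7739) = 0.484977 + 0.286173 = 0.7712. C = 1 - H(p) = 1 - 0.7712 = 0.2288

0.2288 bits


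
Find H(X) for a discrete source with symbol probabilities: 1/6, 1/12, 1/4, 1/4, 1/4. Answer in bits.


H = -sum(p_i * log2(p_i)). Terms: -(1/6)*log2(1/6) = 0.430827; -(1/12)*log2(1/12) = 0.298747; -(1/4)*log2(1/4) = 0.500000; -(1/4)*log2(1/4) = 0.500000; -(1/4)*log2(1/4) = 0.500000. H = 0.430827 + 0.298747 + 0.500000 + 0.500000 + 0.500000 = 2.2296

2.2296 bits


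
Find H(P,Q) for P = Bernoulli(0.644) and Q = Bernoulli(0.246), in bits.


H(P,Q) = -p*log2(q) - (1-p)*log2(1-q). -0.644*log2(0.246) = 1.302986; -0.356*log2(0.754) = 0.145021. H(P,Q) = 1.302986 + 0.145021 = 1.448

1.448 bits
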